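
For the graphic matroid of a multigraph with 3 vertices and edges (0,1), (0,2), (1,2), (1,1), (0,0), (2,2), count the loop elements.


In a graphic matroid, a loop is a self-loop edge (u,u) with rank 0.
Examining all 6 edges for self-loops...
Self-loops found: (1,1), (0,0), (2,2)
Number of loops = 3.

3


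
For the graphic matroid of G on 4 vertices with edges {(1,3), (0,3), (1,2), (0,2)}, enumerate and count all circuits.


A circuit in a graphic matroid = edge set of a simple cycle.
G has 4 vertices and 4 edges.
Enumerating all minimal edge subsets forming cycles...
Total circuits found: 1.

1


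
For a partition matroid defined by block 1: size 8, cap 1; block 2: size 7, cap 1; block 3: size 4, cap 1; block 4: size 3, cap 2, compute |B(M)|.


A basis picks exactly ci elements from block i.
Number of bases = product of C(|Si|, ci).
= C(8,1) * C(7,1) * C(4,1) * C(3,2)
= 8 * 7 * 4 * 3
= 672.

672


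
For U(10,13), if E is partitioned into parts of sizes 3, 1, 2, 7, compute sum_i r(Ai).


r(Ai) = min(|Ai|, 10) for each part.
Sum = min(3,10) + min(1,10) + min(2,10) + min(7,10)
    = 3 + 1 + 2 + 7
    = 13.

13


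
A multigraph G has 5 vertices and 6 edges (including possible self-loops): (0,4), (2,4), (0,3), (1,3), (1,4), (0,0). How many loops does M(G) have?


In a graphic matroid, a loop is a self-loop edge (u,u) with rank 0.
Examining all 6 edges for self-loops...
Self-loops found: (0,0)
Number of loops = 1.

1


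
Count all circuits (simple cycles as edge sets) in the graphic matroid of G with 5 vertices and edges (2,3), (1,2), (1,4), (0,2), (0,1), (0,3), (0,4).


A circuit in a graphic matroid = edge set of a simple cycle.
G has 5 vertices and 7 edges.
Enumerating all minimal edge subsets forming cycles...
Total circuits found: 6.

6


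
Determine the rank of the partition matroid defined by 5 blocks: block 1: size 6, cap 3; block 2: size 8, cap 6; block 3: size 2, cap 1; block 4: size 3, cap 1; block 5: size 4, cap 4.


Rank of a partition matroid = sum of min(|Si|, ci) for each block.
= min(6,3) + min(8,6) + min(2,1) + min(3,1) + min(4,4)
= 3 + 6 + 1 + 1 + 4
= 15.

15


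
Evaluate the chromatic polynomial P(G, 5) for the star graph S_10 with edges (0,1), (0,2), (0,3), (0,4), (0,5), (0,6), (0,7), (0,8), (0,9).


P(tree, k) = k * (k-1)^(9) for any tree on 10 vertices.
P(5) = 5 * 4^9 = 5 * 262144 = 1310720.

1310720


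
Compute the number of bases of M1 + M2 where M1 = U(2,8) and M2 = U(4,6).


Bases of a direct sum M1 + M2: |B| = |B(M1)| * |B(M2)|.
|B(U(2,8))| = C(8,2) = 28.
|B(U(4,6))| = C(6,4) = 15.
Total bases = 28 * 15 = 420.

420


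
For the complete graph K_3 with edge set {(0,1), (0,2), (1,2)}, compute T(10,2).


T(K_3; x,y) = x^2 + x + y.
T(10,2) = 100 + 10 + 2 = 112.

112


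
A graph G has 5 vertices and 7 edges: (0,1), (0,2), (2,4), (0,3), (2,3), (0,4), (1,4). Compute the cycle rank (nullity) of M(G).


Cycle rank (nullity) = |E| - r(M) = |E| - (|V| - c).
|E| = 7, |V| = 5, c = 1.
Nullity = 7 - (5 - 1) = 7 - 4 = 3.

3


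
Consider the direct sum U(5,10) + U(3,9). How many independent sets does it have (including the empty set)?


For a direct sum, |I(M1+M2)| = |I(M1)| * |I(M2)|.
|I(U(5,10))| = sum C(10,k) for k=0..5 = 638.
|I(U(3,9))| = sum C(9,k) for k=0..3 = 130.
Total = 638 * 130 = 82940.

82940


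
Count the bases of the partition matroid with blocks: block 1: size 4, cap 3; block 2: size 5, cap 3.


A basis picks exactly ci elements from block i.
Number of bases = product of C(|Si|, ci).
= C(4,3) * C(5,3)
= 4 * 10
= 40.

40


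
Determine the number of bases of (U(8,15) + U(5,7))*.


(M1+M2)* = M1* + M2*.
M1* = U(7,15), bases: C(15,7) = 6435.
M2* = U(2,7), bases: C(7,2) = 21.
|B(M*)| = 6435 * 21 = 135135.

135135


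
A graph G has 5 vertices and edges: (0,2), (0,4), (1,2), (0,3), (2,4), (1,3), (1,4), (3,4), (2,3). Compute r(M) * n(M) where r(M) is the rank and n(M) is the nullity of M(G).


r(M) = |V| - c = 5 - 1 = 4.
nullity = |E| - r(M) = 9 - 4 = 5.
Product = 4 * 5 = 20.

20


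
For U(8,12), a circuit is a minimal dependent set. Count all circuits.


In U(8,12), circuits are the (9)-element subsets.
Any set of 9 elements is dependent, and removing any one element gives
an independent set of size 8, so it is a minimal dependent set.
Number of circuits = C(12,9) = 220.

220


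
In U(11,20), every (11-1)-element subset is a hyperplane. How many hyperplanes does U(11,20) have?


Hyperplanes of U(11,20) are flats of rank 10.
In a uniform matroid, these are exactly the (10)-element subsets.
Count = C(20,10) = 20! / (10! * 10!) = 184756.

184756


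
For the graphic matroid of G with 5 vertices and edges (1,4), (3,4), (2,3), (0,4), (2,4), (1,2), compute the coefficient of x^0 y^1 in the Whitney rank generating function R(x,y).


R(x,y) = sum over A in 2^E of x^(r(E)-r(A)) * y^(|A|-r(A)).
G has 5 vertices, 6 edges. r(E) = 4.
Enumerate all 2^6 = 64 subsets.
Count subsets with r(E)-r(A)=0 and |A|-r(A)=1: 5.

5


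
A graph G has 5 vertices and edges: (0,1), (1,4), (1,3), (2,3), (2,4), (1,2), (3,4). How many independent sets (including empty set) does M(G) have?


An independent set in a graphic matroid is an acyclic edge subset.
G has 5 vertices and 7 edges.
Enumerate all 2^7 = 128 subsets, checking for acyclicity.
Total independent sets = 76.

76


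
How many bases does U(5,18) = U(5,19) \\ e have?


Deleting e from U(5,19) gives U(5,18) since n > r.
Bases of U(5,18) = (18 choose 5) = 8568.

8568


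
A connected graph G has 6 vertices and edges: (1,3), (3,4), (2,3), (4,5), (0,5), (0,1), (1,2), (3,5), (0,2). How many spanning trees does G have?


By Kirchhoff's matrix tree theorem, the number of spanning trees equals
the determinant of any cofactor of the Laplacian matrix L.
G has 6 vertices and 9 edges.
Computing the (5 x 5) cofactor determinant gives 64.

64


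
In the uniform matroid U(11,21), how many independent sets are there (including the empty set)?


Independent sets of U(11,21) are all subsets of size <= 11.
Count = (21 choose 0) + (21 choose 1) + (21 choose 2) + (21 choose 3) + (21 choose 4) + (21 choose 5) + (21 choose 6) + (21 choose 7) + (21 choose 8) + (21 choose 9) + (21 choose 10) + (21 choose 11)
     = 1 + 21 + 210 + 1330 + 5985 + 20349 + 54264 + 116280 + 203490 + 293930 + 352716 + 352716
     = 1401292.

1401292


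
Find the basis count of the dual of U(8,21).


The dual of U(r,n) is U(n-r, n) = U(13,21).
Bases of U(13,21) are all (13)-element subsets.
|B(M*)| = C(21,13) = 21! / (13! * 8!) = 203490.

203490


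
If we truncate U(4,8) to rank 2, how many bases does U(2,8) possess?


Truncating U(4,8) to rank 2 gives U(2,8).
Bases of U(2,8) are all 2-element subsets of 8 elements.
Number of bases = C(8,2) = (8 * 7) / (1 * 2) = 28.

28


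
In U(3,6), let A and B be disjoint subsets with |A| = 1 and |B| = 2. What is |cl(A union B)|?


|A union B| = 1 + 2 = 3 (disjoint).
In U(3,6), cl(S) = S if |S| < 3, else cl(S) = E.
Since 3 >= 3, cl(A union B) = E.
|cl(A union B)| = 6.

6


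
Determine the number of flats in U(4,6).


Flats of U(4,6): every subset of size < 4 is a flat, plus E itself.
Count = (6 choose 0) + (6 choose 1) + (6 choose 2) + (6 choose 3) + 1
     = 1 + 6 + 15 + 20 + 1
     = 43.

43


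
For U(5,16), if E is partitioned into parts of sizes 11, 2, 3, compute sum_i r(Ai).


r(Ai) = min(|Ai|, 5) for each part.
Sum = min(11,5) + min(2,5) + min(3,5)
    = 5 + 2 + 3
    = 10.

10


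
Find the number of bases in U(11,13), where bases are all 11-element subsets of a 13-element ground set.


Bases of U(11,13) are all 11-element subsets of the 13-element ground set.
Number of bases = C(13,11).
C(13,11) = 13! / (11! * 2!) = 78.

78


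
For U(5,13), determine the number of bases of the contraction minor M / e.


Contracting e from U(5,13) gives U(4,12).
Bases of U(4,12) = C(12,4) = 12! / (4! * 8!) = 495.

495


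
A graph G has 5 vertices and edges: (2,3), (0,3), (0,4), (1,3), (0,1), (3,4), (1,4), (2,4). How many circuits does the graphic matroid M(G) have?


A circuit in a graphic matroid = edge set of a simple cycle.
G has 5 vertices and 8 edges.
Enumerating all minimal edge subsets forming cycles...
Total circuits found: 12.

12


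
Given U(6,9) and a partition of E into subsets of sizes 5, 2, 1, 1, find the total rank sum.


r(Ai) = min(|Ai|, 6) for each part.
Sum = min(5,6) + min(2,6) + min(1,6) + min(1,6)
    = 5 + 2 + 1 + 1
    = 9.

9


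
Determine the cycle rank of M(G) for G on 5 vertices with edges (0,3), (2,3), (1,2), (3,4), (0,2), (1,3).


Cycle rank (nullity) = |E| - r(M) = |E| - (|V| - c).
|E| = 6, |V| = 5, c = 1.
Nullity = 6 - (5 - 1) = 6 - 4 = 2.

2


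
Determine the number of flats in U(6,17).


Flats of U(6,17): every subset of size < 6 is a flat, plus E itself.
Count = (17 choose 0) + (17 choose 1) + (17 choose 2) + (17 choose 3) + (17 choose 4) + (17 choose 5) + 1
     = 1 + 17 + 136 + 680 + 2380 + 6188 + 1
     = 9403.

9403


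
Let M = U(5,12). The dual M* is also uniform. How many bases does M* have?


The dual of U(r,n) is U(n-r, n) = U(7,12).
Bases of U(7,12) are all (7)-element subsets.
|B(M*)| = C(12,7) = 12! / (7! * 5!) = 792.

792


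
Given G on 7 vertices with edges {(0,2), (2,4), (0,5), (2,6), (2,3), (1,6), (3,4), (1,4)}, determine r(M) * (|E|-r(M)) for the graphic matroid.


r(M) = |V| - c = 7 - 1 = 6.
nullity = |E| - r(M) = 8 - 6 = 2.
Product = 6 * 2 = 12.

12


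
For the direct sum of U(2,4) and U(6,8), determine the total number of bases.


Bases of a direct sum M1 + M2: |B| = |B(M1)| * |B(M2)|.
|B(U(2,4))| = C(4,2) = 6.
|B(U(6,8))| = C(8,6) = 28.
Total bases = 6 * 28 = 168.

168


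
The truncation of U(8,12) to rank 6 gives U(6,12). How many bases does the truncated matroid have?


Truncating U(8,12) to rank 6 gives U(6,12).
Bases of U(6,12) are all 6-element subsets of 12 elements.
Number of bases = C(12,6) = 12! / (6! * 6!) = 924.

924


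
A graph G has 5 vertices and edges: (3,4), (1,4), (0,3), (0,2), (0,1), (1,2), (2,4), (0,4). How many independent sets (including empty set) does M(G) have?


An independent set in a graphic matroid is an acyclic edge subset.
G has 5 vertices and 8 edges.
Enumerate all 2^8 = 256 subsets, checking for acyclicity.
Total independent sets = 128.

128


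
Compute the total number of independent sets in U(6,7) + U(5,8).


For a direct sum, |I(M1+M2)| = |I(M1)| * |I(M2)|.
|I(U(6,7))| = sum C(7,k) for k=0..6 = 127.
|I(U(5,8))| = sum C(8,k) for k=0..5 = 219.
Total = 127 * 219 = 27813.

27813


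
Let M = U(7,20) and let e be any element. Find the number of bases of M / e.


Contracting e from U(7,20) gives U(6,19).
Bases of U(6,19) = C(19,6) = 19! / (6! * 13!) = 27132.

27132


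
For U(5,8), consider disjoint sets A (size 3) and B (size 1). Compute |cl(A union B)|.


|A union B| = 3 + 1 = 4 (disjoint).
In U(5,8), cl(S) = S if |S| < 5, else cl(S) = E.
Since 4 < 5, cl(A union B) = A union B.
|cl(A union B)| = 4.

4


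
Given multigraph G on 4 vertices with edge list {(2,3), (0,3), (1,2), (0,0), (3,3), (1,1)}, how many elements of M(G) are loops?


In a graphic matroid, a loop is a self-loop edge (u,u) with rank 0.
Examining all 6 edges for self-loops...
Self-loops found: (0,0), (3,3), (1,1)
Number of loops = 3.

3


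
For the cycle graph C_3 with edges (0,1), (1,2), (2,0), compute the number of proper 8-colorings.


P(C_3, k) = (k-1)^3 + (-1)^3*(k-1).
P(8) = (7)^3 - 7
= 343 - 7 = 336.

336


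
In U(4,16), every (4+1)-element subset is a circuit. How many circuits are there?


In U(4,16), circuits are the (5)-element subsets.
Any set of 5 elements is dependent, and removing any one element gives
an independent set of size 4, so it is a minimal dependent set.
Number of circuits = C(16,5) = 4368.

4368


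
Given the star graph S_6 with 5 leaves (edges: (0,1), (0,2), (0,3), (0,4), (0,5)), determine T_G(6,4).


A star on 6 vertices is a tree with 5 edges.
T(x,y) = x^(5) for any tree.
T(6,4) = 6^5 = 7776.

7776


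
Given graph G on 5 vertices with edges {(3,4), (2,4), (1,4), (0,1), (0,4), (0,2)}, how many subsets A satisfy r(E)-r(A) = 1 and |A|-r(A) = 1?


R(x,y) = sum over A in 2^E of x^(r(E)-r(A)) * y^(|A|-r(A)).
G has 5 vertices, 6 edges. r(E) = 4.
Enumerate all 2^6 = 64 subsets.
Count subsets with r(E)-r(A)=1 and |A|-r(A)=1: 7.

7


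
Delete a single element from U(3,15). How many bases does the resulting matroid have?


Deleting e from U(3,15) gives U(3,14) since n > r.
Bases of U(3,14) = (14 choose 3) = 364.

364


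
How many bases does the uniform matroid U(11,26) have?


Bases of U(11,26) are all 11-element subsets of the 26-element ground set.
Number of bases = C(26,11).
(26 choose 11) = 7726160.

7726160


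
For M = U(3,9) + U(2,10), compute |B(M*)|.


(M1+M2)* = M1* + M2*.
M1* = U(6,9), bases: C(9,6) = 84.
M2* = U(8,10), bases: C(10,8) = 45.
|B(M*)| = 84 * 45 = 3780.

3780


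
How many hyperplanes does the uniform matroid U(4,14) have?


Hyperplanes of U(4,14) are flats of rank 3.
In a uniform matroid, these are exactly the (3)-element subsets.
Count = C(14,3) = (14 * 13 * 12) / (1 * 2 * 3) = 364.

364


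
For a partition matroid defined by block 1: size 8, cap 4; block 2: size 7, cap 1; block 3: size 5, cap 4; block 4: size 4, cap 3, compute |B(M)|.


A basis picks exactly ci elements from block i.
Number of bases = product of C(|Si|, ci).
= C(8,4) * C(7,1) * C(5,4) * C(4,3)
= 70 * 7 * 5 * 4
= 9800.

9800


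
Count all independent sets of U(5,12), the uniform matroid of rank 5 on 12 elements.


Independent sets of U(5,12) are all subsets of size <= 5.
Count = (12 choose 0) + (12 choose 1) + (12 choose 2) + (12 choose 3) + (12 choose 4) + (12 choose 5)
     = 1 + 12 + 66 + 220 + 495 + 792
     = 1586.

1586


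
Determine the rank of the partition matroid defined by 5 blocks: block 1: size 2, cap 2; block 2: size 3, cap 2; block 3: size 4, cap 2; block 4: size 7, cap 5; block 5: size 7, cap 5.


Rank of a partition matroid = sum of min(|Si|, ci) for each block.
= min(2,2) + min(3,2) + min(4,2) + min(7,5) + min(7,5)
= 2 + 2 + 2 + 5 + 5
= 16.

16


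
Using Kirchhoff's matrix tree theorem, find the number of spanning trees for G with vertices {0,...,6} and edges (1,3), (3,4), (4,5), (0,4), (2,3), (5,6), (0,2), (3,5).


By Kirchhoff's matrix tree theorem, the number of spanning trees equals
the determinant of any cofactor of the Laplacian matrix L.
G has 7 vertices and 8 edges.
Computing the (6 x 6) cofactor determinant gives 11.

11


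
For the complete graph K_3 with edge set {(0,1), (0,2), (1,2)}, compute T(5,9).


T(K_3; x,y) = x^2 + x + y.
T(5,9) = 25 + 5 + 9 = 39.

39


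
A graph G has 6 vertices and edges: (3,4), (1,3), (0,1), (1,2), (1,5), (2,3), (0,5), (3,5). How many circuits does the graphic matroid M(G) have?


A circuit in a graphic matroid = edge set of a simple cycle.
G has 6 vertices and 8 edges.
Enumerating all minimal edge subsets forming cycles...
Total circuits found: 6.

6


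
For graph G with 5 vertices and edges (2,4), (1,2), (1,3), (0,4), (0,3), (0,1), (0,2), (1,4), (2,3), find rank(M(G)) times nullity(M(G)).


r(M) = |V| - c = 5 - 1 = 4.
nullity = |E| - r(M) = 9 - 4 = 5.
Product = 4 * 5 = 20.

20


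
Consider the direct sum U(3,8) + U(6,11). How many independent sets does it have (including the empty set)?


For a direct sum, |I(M1+M2)| = |I(M1)| * |I(M2)|.
|I(U(3,8))| = sum C(8,k) for k=0..3 = 93.
|I(U(6,11))| = sum C(11,k) for k=0..6 = 1486.
Total = 93 * 1486 = 138198.

138198


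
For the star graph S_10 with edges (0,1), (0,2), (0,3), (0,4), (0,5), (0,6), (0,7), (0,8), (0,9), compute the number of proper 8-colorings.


P(tree, k) = k * (k-1)^(9) for any tree on 10 vertices.
P(8) = 8 * 7^9 = 8 * 40353607 = 322828856.

322828856


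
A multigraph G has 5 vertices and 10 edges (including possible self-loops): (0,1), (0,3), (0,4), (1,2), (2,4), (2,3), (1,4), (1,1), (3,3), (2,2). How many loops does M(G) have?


In a graphic matroid, a loop is a self-loop edge (u,u) with rank 0.
Examining all 10 edges for self-loops...
Self-loops found: (1,1), (3,3), (2,2)
Number of loops = 3.

3


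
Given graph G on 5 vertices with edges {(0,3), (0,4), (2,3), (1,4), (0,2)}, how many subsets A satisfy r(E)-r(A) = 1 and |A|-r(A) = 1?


R(x,y) = sum over A in 2^E of x^(r(E)-r(A)) * y^(|A|-r(A)).
G has 5 vertices, 5 edges. r(E) = 4.
Enumerate all 2^5 = 32 subsets.
Count subsets with r(E)-r(A)=1 and |A|-r(A)=1: 2.

2


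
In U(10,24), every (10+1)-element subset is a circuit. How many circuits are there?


In U(10,24), circuits are the (11)-element subsets.
Any set of 11 elements is dependent, and removing any one element gives
an independent set of size 10, so it is a minimal dependent set.
Number of circuits = C(24,11) = 24! / (11! * 13!) = 2496144.

2496144


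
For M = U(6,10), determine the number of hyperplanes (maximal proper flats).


Hyperplanes of U(6,10) are flats of rank 5.
In a uniform matroid, these are exactly the (5)-element subsets.
Count = C(10,5) = 252.

252


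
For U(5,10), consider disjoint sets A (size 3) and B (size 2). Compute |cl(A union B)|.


|A union B| = 3 + 2 = 5 (disjoint).
In U(5,10), cl(S) = S if |S| < 5, else cl(S) = E.
Since 5 >= 5, cl(A union B) = E.
|cl(A union B)| = 10.

10


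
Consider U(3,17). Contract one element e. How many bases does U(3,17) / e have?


Contracting e from U(3,17) gives U(2,16).
Bases of U(2,16) = C(16,2) = (16 * 15) / (1 * 2) = 120.

120


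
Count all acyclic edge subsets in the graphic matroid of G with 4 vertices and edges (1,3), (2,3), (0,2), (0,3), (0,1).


An independent set in a graphic matroid is an acyclic edge subset.
G has 4 vertices and 5 edges.
Enumerate all 2^5 = 32 subsets, checking for acyclicity.
Total independent sets = 24.

24


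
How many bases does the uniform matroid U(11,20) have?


Bases of U(11,20) are all 11-element subsets of the 20-element ground set.
Number of bases = C(20,11).
C(20,11) = 20! / (11! * 9!) = 167960.

167960


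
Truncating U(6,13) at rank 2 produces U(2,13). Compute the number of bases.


Truncating U(6,13) to rank 2 gives U(2,13).
Bases of U(2,13) are all 2-element subsets of 13 elements.
Number of bases = C(13,2) = 13! / (2! * 11!) = 78.

78


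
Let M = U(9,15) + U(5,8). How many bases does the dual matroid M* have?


(M1+M2)* = M1* + M2*.
M1* = U(6,15), bases: C(15,6) = 5005.
M2* = U(3,8), bases: C(8,3) = 56.
|B(M*)| = 5005 * 56 = 280280.

280280


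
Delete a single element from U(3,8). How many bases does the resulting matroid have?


Deleting e from U(3,8) gives U(3,7) since n > r.
Bases of U(3,7) = C(7,3) = (7 * 6 * 5) / (1 * 2 * 3) = 35.

35


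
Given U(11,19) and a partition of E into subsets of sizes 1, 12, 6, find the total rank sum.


r(Ai) = min(|Ai|, 11) for each part.
Sum = min(1,11) + min(12,11) + min(6,11)
    = 1 + 11 + 6
    = 18.

18


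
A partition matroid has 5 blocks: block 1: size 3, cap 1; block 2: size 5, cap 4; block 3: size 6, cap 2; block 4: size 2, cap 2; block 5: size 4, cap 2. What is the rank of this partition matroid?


Rank of a partition matroid = sum of min(|Si|, ci) for each block.
= min(3,1) + min(5,4) + min(6,2) + min(2,2) + min(4,2)
= 1 + 4 + 2 + 2 + 2
= 11.

11


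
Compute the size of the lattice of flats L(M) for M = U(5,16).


Flats of U(5,16): every subset of size < 5 is a flat, plus E itself.
Count = (16 choose 0) + (16 choose 1) + (16 choose 2) + (16 choose 3) + (16 choose 4) + 1
     = 1 + 16 + 120 + 560 + 1820 + 1
     = 2518.

2518


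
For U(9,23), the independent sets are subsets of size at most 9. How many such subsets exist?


Independent sets of U(9,23) are all subsets of size <= 9.
Count = (23 choose 0) + (23 choose 1) + (23 choose 2) + (23 choose 3) + (23 choose 4) + (23 choose 5) + (23 choose 6) + (23 choose 7) + (23 choose 8) + (23 choose 9)
     = 1 + 23 + 253 + 1771 + 8855 + 33649 + 100947 + 245157 + 490314 + 817190
     = 1698160.

1698160


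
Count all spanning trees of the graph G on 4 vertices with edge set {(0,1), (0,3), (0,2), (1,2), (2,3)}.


By Kirchhoff's matrix tree theorem, the number of spanning trees equals
the determinant of any cofactor of the Laplacian matrix L.
G has 4 vertices and 5 edges.
Computing the (3 x 3) cofactor determinant gives 8.

8


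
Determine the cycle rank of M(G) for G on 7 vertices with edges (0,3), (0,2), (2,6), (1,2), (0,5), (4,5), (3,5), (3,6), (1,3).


Cycle rank (nullity) = |E| - r(M) = |E| - (|V| - c).
|E| = 9, |V| = 7, c = 1.
Nullity = 9 - (7 - 1) = 9 - 6 = 3.

3


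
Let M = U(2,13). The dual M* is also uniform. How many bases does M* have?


The dual of U(r,n) is U(n-r, n) = U(11,13).
Bases of U(11,13) are all (11)-element subsets.
|B(M*)| = C(13,11) = 78.

78


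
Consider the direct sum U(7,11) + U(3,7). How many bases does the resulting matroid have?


Bases of a direct sum M1 + M2: |B| = |B(M1)| * |B(M2)|.
|B(U(7,11))| = C(11,7) = 330.
|B(U(3,7))| = C(7,3) = 35.
Total bases = 330 * 35 = 11550.

11550


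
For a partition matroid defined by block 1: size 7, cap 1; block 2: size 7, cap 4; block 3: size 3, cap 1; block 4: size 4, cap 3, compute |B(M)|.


A basis picks exactly ci elements from block i.
Number of bases = product of C(|Si|, ci).
= C(7,1) * C(7,4) * C(3,1) * C(4,3)
= 7 * 35 * 3 * 4
= 2940.

2940


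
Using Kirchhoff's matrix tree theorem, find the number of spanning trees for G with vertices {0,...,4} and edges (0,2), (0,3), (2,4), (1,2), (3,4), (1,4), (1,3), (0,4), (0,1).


By Kirchhoff's matrix tree theorem, the number of spanning trees equals
the determinant of any cofactor of the Laplacian matrix L.
G has 5 vertices and 9 edges.
Computing the (4 x 4) cofactor determinant gives 75.

75


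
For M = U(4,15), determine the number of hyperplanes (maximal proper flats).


Hyperplanes of U(4,15) are flats of rank 3.
In a uniform matroid, these are exactly the (3)-element subsets.
Count = C(15,3) = (15 * 14 * 13) / (1 * 2 * 3) = 455.

455


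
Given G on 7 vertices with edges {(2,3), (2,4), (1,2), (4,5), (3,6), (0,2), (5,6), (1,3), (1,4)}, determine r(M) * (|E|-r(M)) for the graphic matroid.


r(M) = |V| - c = 7 - 1 = 6.
nullity = |E| - r(M) = 9 - 6 = 3.
Product = 6 * 3 = 18.

18


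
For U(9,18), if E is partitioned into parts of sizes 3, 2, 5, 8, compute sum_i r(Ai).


r(Ai) = min(|Ai|, 9) for each part.
Sum = min(3,9) + min(2,9) + min(5,9) + min(8,9)
    = 3 + 2 + 5 + 8
    = 18.

18


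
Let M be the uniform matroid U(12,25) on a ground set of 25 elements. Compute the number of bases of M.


Bases of U(12,25) are all 12-element subsets of the 25-element ground set.
Number of bases = C(25,12).
C(25,12) = 5200300.

5200300


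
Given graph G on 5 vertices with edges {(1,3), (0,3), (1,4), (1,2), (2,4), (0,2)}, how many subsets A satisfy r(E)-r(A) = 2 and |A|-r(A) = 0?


R(x,y) = sum over A in 2^E of x^(r(E)-r(A)) * y^(|A|-r(A)).
G has 5 vertices, 6 edges. r(E) = 4.
Enumerate all 2^6 = 64 subsets.
Count subsets with r(E)-r(A)=2 and |A|-r(A)=0: 15.

15


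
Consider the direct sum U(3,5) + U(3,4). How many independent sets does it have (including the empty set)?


For a direct sum, |I(M1+M2)| = |I(M1)| * |I(M2)|.
|I(U(3,5))| = sum C(5,k) for k=0..3 = 26.
|I(U(3,4))| = sum C(4,k) for k=0..3 = 15.
Total = 26 * 15 = 390.

390


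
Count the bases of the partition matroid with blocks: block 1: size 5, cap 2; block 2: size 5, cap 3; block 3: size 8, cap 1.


A basis picks exactly ci elements from block i.
Number of bases = product of C(|Si|, ci).
= C(5,2) * C(5,3) * C(8,1)
= 10 * 10 * 8
= 800.

800


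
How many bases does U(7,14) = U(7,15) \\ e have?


Deleting e from U(7,15) gives U(7,14) since n > r.
Bases of U(7,14) = (14 choose 7) = 3432.

3432


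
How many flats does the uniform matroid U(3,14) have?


Flats of U(3,14): every subset of size < 3 is a flat, plus E itself.
Count = (14 choose 0) + (14 choose 1) + (14 choose 2) + 1
     = 1 + 14 + 91 + 1
     = 107.

107


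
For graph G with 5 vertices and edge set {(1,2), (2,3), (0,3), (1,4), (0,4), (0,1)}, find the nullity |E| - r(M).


Cycle rank (nullity) = |E| - r(M) = |E| - (|V| - c).
|E| = 6, |V| = 5, c = 1.
Nullity = 6 - (5 - 1) = 6 - 4 = 2.

2


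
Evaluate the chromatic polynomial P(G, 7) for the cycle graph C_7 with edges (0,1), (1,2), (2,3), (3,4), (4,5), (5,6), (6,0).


P(C_7, k) = (k-1)^7 + (-1)^7*(k-1).
P(7) = (6)^7 - 6
= 279936 - 6 = 279930.

279930


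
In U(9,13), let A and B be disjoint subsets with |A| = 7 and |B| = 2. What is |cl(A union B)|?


|A union B| = 7 + 2 = 9 (disjoint).
In U(9,13), cl(S) = S if |S| < 9, else cl(S) = E.
Since 9 >= 9, cl(A union B) = E.
|cl(A union B)| = 13.

13


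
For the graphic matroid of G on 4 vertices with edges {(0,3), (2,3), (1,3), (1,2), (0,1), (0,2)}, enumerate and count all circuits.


A circuit in a graphic matroid = edge set of a simple cycle.
G has 4 vertices and 6 edges.
Enumerating all minimal edge subsets forming cycles...
Total circuits found: 7.

7


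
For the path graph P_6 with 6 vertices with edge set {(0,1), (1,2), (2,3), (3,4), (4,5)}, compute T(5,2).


A path on 6 vertices is a tree with 5 edges.
T(x,y) = x^(5) for any tree.
T(5,2) = 5^5 = 3125.

3125


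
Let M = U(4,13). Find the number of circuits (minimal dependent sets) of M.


In U(4,13), circuits are the (5)-element subsets.
Any set of 5 elements is dependent, and removing any one element gives
an independent set of size 4, so it is a minimal dependent set.
Number of circuits = (13 choose 5) = 1287.

1287


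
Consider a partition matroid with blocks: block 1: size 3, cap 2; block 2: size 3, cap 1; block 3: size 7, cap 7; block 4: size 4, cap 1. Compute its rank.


Rank of a partition matroid = sum of min(|Si|, ci) for each block.
= min(3,2) + min(3,1) + min(7,7) + min(4,1)
= 2 + 1 + 7 + 1
= 11.

11


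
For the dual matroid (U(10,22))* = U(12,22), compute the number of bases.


The dual of U(r,n) is U(n-r, n) = U(12,22).
Bases of U(12,22) are all (12)-element subsets.
|B(M*)| = C(22,12) = 22! / (12! * 10!) = 646646.

646646


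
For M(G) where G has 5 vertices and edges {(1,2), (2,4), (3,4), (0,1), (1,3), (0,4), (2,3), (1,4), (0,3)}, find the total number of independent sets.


An independent set in a graphic matroid is an acyclic edge subset.
G has 5 vertices and 9 edges.
Enumerate all 2^9 = 512 subsets, checking for acyclicity.
Total independent sets = 198.

198


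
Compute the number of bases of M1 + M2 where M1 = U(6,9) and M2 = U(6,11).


Bases of a direct sum M1 + M2: |B| = |B(M1)| * |B(M2)|.
|B(U(6,9))| = C(9,6) = 84.
|B(U(6,11))| = C(11,6) = 462.
Total bases = 84 * 462 = 38808.

38808


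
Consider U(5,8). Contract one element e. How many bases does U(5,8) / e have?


Contracting e from U(5,8) gives U(4,7).
Bases of U(4,7) = C(7,4) = (7 * 6 * 5 * 4) / (1 * 2 * 3 * 4) = 35.

35


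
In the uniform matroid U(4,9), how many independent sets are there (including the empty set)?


Independent sets of U(4,9) are all subsets of size <= 4.
Count = C(9,0) + C(9,1) + C(9,2) + C(9,3) + C(9,4)
     = 1 + 9 + 36 + 84 + 126
     = 256.

256


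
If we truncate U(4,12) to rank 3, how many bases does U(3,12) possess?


Truncating U(4,12) to rank 3 gives U(3,12).
Bases of U(3,12) are all 3-element subsets of 12 elements.
Number of bases = (12 choose 3) = 220.

220


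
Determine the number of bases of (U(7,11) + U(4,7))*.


(M1+M2)* = M1* + M2*.
M1* = U(4,11), bases: C(11,4) = 330.
M2* = U(3,7), bases: C(7,3) = 35.
|B(M*)| = 330 * 35 = 11550.

11550


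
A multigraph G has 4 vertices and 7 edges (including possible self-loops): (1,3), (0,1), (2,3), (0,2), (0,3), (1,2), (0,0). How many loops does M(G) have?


In a graphic matroid, a loop is a self-loop edge (u,u) with rank 0.
Examining all 7 edges for self-loops...
Self-loops found: (0,0)
Number of loops = 1.

1


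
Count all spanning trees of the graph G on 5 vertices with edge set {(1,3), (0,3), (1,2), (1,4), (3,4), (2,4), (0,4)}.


By Kirchhoff's matrix tree theorem, the number of spanning trees equals
the determinant of any cofactor of the Laplacian matrix L.
G has 5 vertices and 7 edges.
Computing the (4 x 4) cofactor determinant gives 21.

21


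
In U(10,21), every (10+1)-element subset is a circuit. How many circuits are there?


In U(10,21), circuits are the (11)-element subsets.
Any set of 11 elements is dependent, and removing any one element gives
an independent set of size 10, so it is a minimal dependent set.
Number of circuits = C(21,11) = 352716.

352716


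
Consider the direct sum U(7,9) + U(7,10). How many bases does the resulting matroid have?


Bases of a direct sum M1 + M2: |B| = |B(M1)| * |B(M2)|.
|B(U(7,9))| = C(9,7) = 36.
|B(U(7,10))| = C(10,7) = 120.
Total bases = 36 * 120 = 4320.

4320


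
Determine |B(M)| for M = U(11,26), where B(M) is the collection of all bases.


Bases of U(11,26) are all 11-element subsets of the 26-element ground set.
Number of bases = C(26,11).
C(26,11) = 7726160.

7726160


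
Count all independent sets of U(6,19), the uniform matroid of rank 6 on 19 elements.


Independent sets of U(6,19) are all subsets of size <= 6.
Count = C(19,0) + C(19,1) + C(19,2) + C(19,3) + C(19,4) + C(19,5) + C(19,6)
     = 1 + 19 + 171 + 969 + 3876 + 11628 + 27132
     = 43796.

43796


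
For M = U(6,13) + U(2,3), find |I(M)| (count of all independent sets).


For a direct sum, |I(M1+M2)| = |I(M1)| * |I(M2)|.
|I(U(6,13))| = sum C(13,k) for k=0..6 = 4096.
|I(U(2,3))| = sum C(3,k) for k=0..2 = 7.
Total = 4096 * 7 = 28672.

28672


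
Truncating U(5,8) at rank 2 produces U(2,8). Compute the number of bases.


Truncating U(5,8) to rank 2 gives U(2,8).
Bases of U(2,8) are all 2-element subsets of 8 elements.
Number of bases = C(8,2) = (8 * 7) / (1 * 2) = 28.

28


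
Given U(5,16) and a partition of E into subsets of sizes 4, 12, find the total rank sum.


r(Ai) = min(|Ai|, 5) for each part.
Sum = min(4,5) + min(12,5)
    = 4 + 5
    = 9.

9


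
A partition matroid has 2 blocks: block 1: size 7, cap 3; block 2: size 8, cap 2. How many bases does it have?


A basis picks exactly ci elements from block i.
Number of bases = product of C(|Si|, ci).
= C(7,3) * C(8,2)
= 35 * 28
= 980.

980


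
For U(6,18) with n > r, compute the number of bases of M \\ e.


Deleting e from U(6,18) gives U(6,17) since n > r.
Bases of U(6,17) = (17 choose 6) = 12376.

12376


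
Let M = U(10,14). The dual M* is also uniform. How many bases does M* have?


The dual of U(r,n) is U(n-r, n) = U(4,14).
Bases of U(4,14) are all (4)-element subsets.
|B(M*)| = (14 choose 4) = 1001.

1001


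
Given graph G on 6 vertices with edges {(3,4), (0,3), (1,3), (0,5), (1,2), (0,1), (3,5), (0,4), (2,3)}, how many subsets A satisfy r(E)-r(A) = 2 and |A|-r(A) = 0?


R(x,y) = sum over A in 2^E of x^(r(E)-r(A)) * y^(|A|-r(A)).
G has 6 vertices, 9 edges. r(E) = 5.
Enumerate all 2^9 = 512 subsets.
Count subsets with r(E)-r(A)=2 and |A|-r(A)=0: 80.

80


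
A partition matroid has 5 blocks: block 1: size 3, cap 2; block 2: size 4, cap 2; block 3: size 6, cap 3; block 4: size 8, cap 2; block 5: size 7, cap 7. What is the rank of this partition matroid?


Rank of a partition matroid = sum of min(|Si|, ci) for each block.
= min(3,2) + min(4,2) + min(6,3) + min(8,2) + min(7,7)
= 2 + 2 + 3 + 2 + 7
= 16.

16


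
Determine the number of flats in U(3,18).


Flats of U(3,18): every subset of size < 3 is a flat, plus E itself.
Count = C(18,0) + C(18,1) + C(18,2) + 1
     = 1 + 18 + 153 + 1
     = 173.

173


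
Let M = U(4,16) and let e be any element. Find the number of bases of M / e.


Contracting e from U(4,16) gives U(3,15).
Bases of U(3,15) = C(15,3) = 15! / (3! * 12!) = 455.

455


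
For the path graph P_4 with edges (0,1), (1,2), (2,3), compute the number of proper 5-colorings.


P(P_4, k) = k * (k-1)^(3).
P(5) = 5 * 4^3 = 5 * 64 = 320.

320


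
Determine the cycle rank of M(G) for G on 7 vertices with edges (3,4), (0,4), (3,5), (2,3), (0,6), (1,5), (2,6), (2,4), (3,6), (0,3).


Cycle rank (nullity) = |E| - r(M) = |E| - (|V| - c).
|E| = 10, |V| = 7, c = 1.
Nullity = 10 - (7 - 1) = 10 - 6 = 4.

4


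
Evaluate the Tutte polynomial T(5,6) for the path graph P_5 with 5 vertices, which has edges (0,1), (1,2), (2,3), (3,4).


A path on 5 vertices is a tree with 4 edges.
T(x,y) = x^(4) for any tree.
T(5,6) = 5^4 = 625.

625


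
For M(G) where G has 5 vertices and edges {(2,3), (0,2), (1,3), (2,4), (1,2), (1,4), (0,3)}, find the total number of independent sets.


An independent set in a graphic matroid is an acyclic edge subset.
G has 5 vertices and 7 edges.
Enumerate all 2^7 = 128 subsets, checking for acyclicity.
Total independent sets = 82.

82


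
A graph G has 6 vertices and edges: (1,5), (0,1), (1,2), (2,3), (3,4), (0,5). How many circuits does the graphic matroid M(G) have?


A circuit in a graphic matroid = edge set of a simple cycle.
G has 6 vertices and 6 edges.
Enumerating all minimal edge subsets forming cycles...
Total circuits found: 1.

1


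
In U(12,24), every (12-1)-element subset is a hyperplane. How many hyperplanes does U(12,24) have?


Hyperplanes of U(12,24) are flats of rank 11.
In a uniform matroid, these are exactly the (11)-element subsets.
Count = C(24,11) = 24! / (11! * 13!) = 2496144.

2496144


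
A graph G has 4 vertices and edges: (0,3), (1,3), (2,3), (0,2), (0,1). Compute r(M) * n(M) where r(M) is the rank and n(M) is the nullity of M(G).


r(M) = |V| - c = 4 - 1 = 3.
nullity = |E| - r(M) = 5 - 3 = 2.
Product = 3 * 2 = 6.

6


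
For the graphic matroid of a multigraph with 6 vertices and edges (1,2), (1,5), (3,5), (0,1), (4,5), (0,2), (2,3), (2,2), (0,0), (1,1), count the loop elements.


In a graphic matroid, a loop is a self-loop edge (u,u) with rank 0.
Examining all 10 edges for self-loops...
Self-loops found: (2,2), (0,0), (1,1)
Number of loops = 3.

3


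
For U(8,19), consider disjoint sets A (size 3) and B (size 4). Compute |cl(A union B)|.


|A union B| = 3 + 4 = 7 (disjoint).
In U(8,19), cl(S) = S if |S| < 8, else cl(S) = E.
Since 7 < 8, cl(A union B) = A union B.
|cl(A union B)| = 7.

7


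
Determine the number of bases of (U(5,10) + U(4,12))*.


(M1+M2)* = M1* + M2*.
M1* = U(5,10), bases: C(10,5) = 252.
M2* = U(8,12), bases: C(12,8) = 495.
|B(M*)| = 252 * 495 = 124740.

124740


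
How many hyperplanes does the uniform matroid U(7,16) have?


Hyperplanes of U(7,16) are flats of rank 6.
In a uniform matroid, these are exactly the (6)-element subsets.
Count = C(16,6) = 16! / (6! * 10!) = 8008.

8008


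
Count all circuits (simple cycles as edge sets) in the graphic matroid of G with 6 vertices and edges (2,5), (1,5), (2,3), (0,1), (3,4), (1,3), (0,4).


A circuit in a graphic matroid = edge set of a simple cycle.
G has 6 vertices and 7 edges.
Enumerating all minimal edge subsets forming cycles...
Total circuits found: 3.

3


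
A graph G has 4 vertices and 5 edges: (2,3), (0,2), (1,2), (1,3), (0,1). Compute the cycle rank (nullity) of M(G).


Cycle rank (nullity) = |E| - r(M) = |E| - (|V| - c).
|E| = 5, |V| = 4, c = 1.
Nullity = 5 - (4 - 1) = 5 - 3 = 2.

2


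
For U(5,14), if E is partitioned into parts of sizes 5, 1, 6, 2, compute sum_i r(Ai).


r(Ai) = min(|Ai|, 5) for each part.
Sum = min(5,5) + min(1,5) + min(6,5) + min(2,5)
    = 5 + 1 + 5 + 2
    = 13.

13


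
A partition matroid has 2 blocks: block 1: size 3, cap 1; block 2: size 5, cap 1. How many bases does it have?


A basis picks exactly ci elements from block i.
Number of bases = product of C(|Si|, ci).
= C(3,1) * C(5,1)
= 3 * 5
= 15.

15


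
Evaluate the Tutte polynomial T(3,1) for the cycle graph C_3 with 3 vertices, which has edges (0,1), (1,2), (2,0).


T(C_3; x,y) = x + x^2 + ... + x^(2) + y.
T(3,1) = 3^1 + 3^2 + 1
= 3 + 9 + 1
= 13.

13


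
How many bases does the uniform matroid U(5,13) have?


Bases of U(5,13) are all 5-element subsets of the 13-element ground set.
Number of bases = C(13,5).
C(13,5) = 1287.

1287


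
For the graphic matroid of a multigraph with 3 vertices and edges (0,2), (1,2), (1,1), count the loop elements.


In a graphic matroid, a loop is a self-loop edge (u,u) with rank 0.
Examining all 3 edges for self-loops...
Self-loops found: (1,1)
Number of loops = 1.

1


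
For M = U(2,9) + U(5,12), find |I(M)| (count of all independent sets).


For a direct sum, |I(M1+M2)| = |I(M1)| * |I(M2)|.
|I(U(2,9))| = sum C(9,k) for k=0..2 = 46.
|I(U(5,12))| = sum C(12,k) for k=0..5 = 1586.
Total = 46 * 1586 = 72956.

72956


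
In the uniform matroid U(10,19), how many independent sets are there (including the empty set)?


Independent sets of U(10,19) are all subsets of size <= 10.
Count = C(19,0) + C(19,1) + C(19,2) + C(19,3) + C(19,4) + C(19,5) + C(19,6) + C(19,7) + C(19,8) + C(19,9) + C(19,10)
     = 1 + 19 + 171 + 969 + 3876 + 11628 + 27132 + 50388 + 75582 + 92378 + 92378
     = 354522.

354522


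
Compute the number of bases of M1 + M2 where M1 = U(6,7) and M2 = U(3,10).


Bases of a direct sum M1 + M2: |B| = |B(M1)| * |B(M2)|.
|B(U(6,7))| = C(7,6) = 7.
|B(U(3,10))| = C(10,3) = 120.
Total bases = 7 * 120 = 840.

840


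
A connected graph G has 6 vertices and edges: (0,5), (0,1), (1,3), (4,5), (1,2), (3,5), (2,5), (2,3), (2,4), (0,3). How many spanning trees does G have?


By Kirchhoff's matrix tree theorem, the number of spanning trees equals
the determinant of any cofactor of the Laplacian matrix L.
G has 6 vertices and 10 edges.
Computing the (5 x 5) cofactor determinant gives 114.

114


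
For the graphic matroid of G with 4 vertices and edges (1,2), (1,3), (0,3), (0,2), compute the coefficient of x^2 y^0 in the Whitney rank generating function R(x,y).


R(x,y) = sum over A in 2^E of x^(r(E)-r(A)) * y^(|A|-r(A)).
G has 4 vertices, 4 edges. r(E) = 3.
Enumerate all 2^4 = 16 subsets.
Count subsets with r(E)-r(A)=2 and |A|-r(A)=0: 4.

4


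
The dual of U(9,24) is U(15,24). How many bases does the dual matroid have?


The dual of U(r,n) is U(n-r, n) = U(15,24).
Bases of U(15,24) are all (15)-element subsets.
|B(M*)| = (24 choose 15) = 1307504.

1307504


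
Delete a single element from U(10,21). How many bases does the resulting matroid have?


Deleting e from U(10,21) gives U(10,20) since n > r.
Bases of U(10,20) = C(20,10) = 20! / (10! * 10!) = 184756.

184756


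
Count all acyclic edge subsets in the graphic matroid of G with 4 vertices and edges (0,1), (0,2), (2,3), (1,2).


An independent set in a graphic matroid is an acyclic edge subset.
G has 4 vertices and 4 edges.
Enumerate all 2^4 = 16 subsets, checking for acyclicity.
Total independent sets = 14.

14


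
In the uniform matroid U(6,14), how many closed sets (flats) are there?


Flats of U(6,14): every subset of size < 6 is a flat, plus E itself.
Count = C(14,0) + C(14,1) + C(14,2) + C(14,3) + C(14,4) + C(14,5) + 1
     = 1 + 14 + 91 + 364 + 1001 + 2002 + 1
     = 3474.

3474


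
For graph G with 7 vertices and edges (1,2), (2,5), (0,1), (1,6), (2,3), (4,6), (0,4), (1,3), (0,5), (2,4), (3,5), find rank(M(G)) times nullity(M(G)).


r(M) = |V| - c = 7 - 1 = 6.
nullity = |E| - r(M) = 11 - 6 = 5.
Product = 6 * 5 = 30.

30


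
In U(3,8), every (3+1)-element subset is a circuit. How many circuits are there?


In U(3,8), circuits are the (4)-element subsets.
Any set of 4 elements is dependent, and removing any one element gives
an independent set of size 3, so it is a minimal dependent set.
Number of circuits = C(8,4) = (8 * 7 * 6 * 5) / (1 * 2 * 3 * 4) = 70.

70
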